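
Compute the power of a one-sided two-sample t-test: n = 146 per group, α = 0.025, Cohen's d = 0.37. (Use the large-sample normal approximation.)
Power ≈ 0.89

Power calculation (two-sample t-test, normal approximation):
z_β = d · √(n/2) - z_α
z_β = 0.37 · √(146/2) - 1.960
z_β = 0.37 · 8.544 - 1.960
z_β = 1.201

Power = Φ(z_β) = Φ(1.201) ≈ 0.885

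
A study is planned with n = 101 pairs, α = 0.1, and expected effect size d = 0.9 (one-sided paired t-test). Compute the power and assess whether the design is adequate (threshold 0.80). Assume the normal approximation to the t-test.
Power ≈ 1.00; the study is adequately powered (power ≥ 0.80)

Power calculation (paired t-test, normal approximation):
z_β = d · √n - z_α
z_β = 0.9 · √101 - 1.282
z_β = 0.9 · 10.050 - 1.282
z_β = 7.763

Power = Φ(z_β) = Φ(7.763) ≈ 1.000

Effect size d = 0.9 is large by Cohen's convention (0.2/0.5/0.8).

Threshold: power ≥ 0.80 is conventionally adequate.
Power ≈ 1.00 → the study is adequately powered (power ≥ 0.80).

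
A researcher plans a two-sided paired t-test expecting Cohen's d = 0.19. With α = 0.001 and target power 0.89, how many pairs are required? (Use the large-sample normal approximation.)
n = 566 pairs

Sample size formula (paired t-test, normal approximation):
n = ((z_{α/2} + z_β) / d)²

z_{α/2} = 3.291 (for α = 0.001, two-sided)
z_β = 1.227 (for power = 0.89)
d = 0.19

n = ((3.291 + 1.227) / 0.19)²
n = (23.779)²
n ≈ 565.44
Round up to the next whole number: n = 566 pairs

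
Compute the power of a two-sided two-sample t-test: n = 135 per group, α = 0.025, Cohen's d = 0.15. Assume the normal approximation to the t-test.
Power ≈ 0.16

Power calculation (two-sample t-test, normal approximation):
z_β = d · √(n/2) - z_{α/2}
z_β = 0.15 · √(135/2) - 2.241
z_β = 0.15 · 8.216 - 2.241
z_β = -1.009

Power = Φ(z_β) = Φ(-1.009) ≈ 0.156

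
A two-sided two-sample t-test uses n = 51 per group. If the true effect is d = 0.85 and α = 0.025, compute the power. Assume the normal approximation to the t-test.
Power ≈ 0.98

Power calculation (two-sample t-test, normal approximation):
z_β = d · √(n/2) - z_{α/2}
z_β = 0.85 · √(51/2) - 2.241
z_β = 0.85 · 5.050 - 2.241
z_β = 2.051

Power = Φ(z_β) = Φ(2.051) ≈ 0.980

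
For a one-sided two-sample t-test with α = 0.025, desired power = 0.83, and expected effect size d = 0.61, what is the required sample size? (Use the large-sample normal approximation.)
n = 46 per group

Sample size formula (two-sample t-test, normal approximation):
n = 2 · ((z_α + z_β) / d)²

z_α = 1.960 (for α = 0.025, one-sided)
z_β = 0.954 (for power = 0.83)
d = 0.61

n = 2 · ((1.960 + 0.954) / 0.61)²
n = 2 · (4.777)²
n ≈ 45.64
Round up to the next whole number: n = 46 per group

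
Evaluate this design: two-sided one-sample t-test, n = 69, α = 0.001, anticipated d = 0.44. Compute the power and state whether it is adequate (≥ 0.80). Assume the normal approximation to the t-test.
Power ≈ 0.64; the study is underpowered (power < 0.80)

Power calculation (one-sample t-test, normal approximation):
z_β = d · √n - z_{α/2}
z_β = 0.44 · √69 - 3.291
z_β = 0.44 · 8.307 - 3.291
z_β = 0.364

Power = Φ(z_β) = Φ(0.364) ≈ 0.642

Effect size d = 0.44 is small by Cohen's convention (0.2/0.5/0.8).

Threshold: power ≥ 0.80 is conventionally adequate.
Power ≈ 0.64 → the study is underpowered (power < 0.80).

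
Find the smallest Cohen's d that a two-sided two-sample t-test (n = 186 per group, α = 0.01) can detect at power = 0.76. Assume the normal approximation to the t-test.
d ≈ 0.34

Minimum detectable effect (two-sample t-test, normal approximation):
d = (z_{α/2} + z_β) / √(n/2)
d = (2.576 + 0.706) / √(186/2)
d = 3.282 / 9.644
d ≈ 0.34

By Cohen's convention (0.2 small / 0.5 medium / 0.8 large): small effect.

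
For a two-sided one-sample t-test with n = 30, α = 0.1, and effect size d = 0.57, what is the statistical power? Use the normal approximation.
Power ≈ 0.93

Power calculation (one-sample t-test, normal approximation):
z_β = d · √n - z_{α/2}
z_β = 0.57 · √30 - 1.645
z_β = 0.57 · 5.477 - 1.645
z_β = 1.477

Power = Φ(z_β) = Φ(1.477) ≈ 0.930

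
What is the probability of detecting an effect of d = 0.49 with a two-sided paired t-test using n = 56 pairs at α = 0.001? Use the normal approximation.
Power ≈ 0.65

Power calculation (paired t-test, normal approximation):
z_β = d · √n - z_{α/2}
z_β = 0.49 · √56 - 3.291
z_β = 0.49 · 7.483 - 3.291
z_β = 0.376

Power = Φ(z_β) = Φ(0.376) ≈ 0.647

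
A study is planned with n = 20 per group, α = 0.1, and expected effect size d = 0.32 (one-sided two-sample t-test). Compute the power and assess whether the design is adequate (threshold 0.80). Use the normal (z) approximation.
Power ≈ 0.39; the study is underpowered (power < 0.80)

Power calculation (two-sample t-test, normal approximation):
z_β = d · √(n/2) - z_α
z_β = 0.32 · √(20/2) - 1.282
z_β = 0.32 · 3.162 - 1.282
z_β = -0.270

Power = Φ(z_β) = Φ(-0.270) ≈ 0.394

Effect size d = 0.32 is small by Cohen's convention (0.2/0.5/0.8).

Threshold: power ≥ 0.80 is conventionally adequate.
Power ≈ 0.39 → the study is underpowered (power < 0.80).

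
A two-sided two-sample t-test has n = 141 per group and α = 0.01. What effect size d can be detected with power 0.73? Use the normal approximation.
d ≈ 0.38

Minimum detectable effect (two-sample t-test, normal approximation):
d = (z_{α/2} + z_β) / √(n/2)
d = (2.576 + 0.613) / √(141/2)
d = 3.189 / 8.396
d ≈ 0.38

By Cohen's convention (0.2 small / 0.5 medium / 0.8 large): small effect.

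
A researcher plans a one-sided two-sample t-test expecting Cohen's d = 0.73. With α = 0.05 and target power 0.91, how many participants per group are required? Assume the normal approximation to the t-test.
n = 34 per group

Sample size formula (two-sample t-test, normal approximation):
n = 2 · ((z_α + z_β) / d)²

z_α = 1.645 (for α = 0.05, one-sided)
z_β = 1.341 (for power = 0.91)
d = 0.73

n = 2 · ((1.645 + 1.341) / 0.73)²
n = 2 · (4.090)²
n ≈ 33.46
Round up to the next whole number: n = 34 per group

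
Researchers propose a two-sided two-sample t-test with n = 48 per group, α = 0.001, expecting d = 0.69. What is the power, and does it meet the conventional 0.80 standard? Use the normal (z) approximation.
Power ≈ 0.54; the study is underpowered (power < 0.80)

Power calculation (two-sample t-test, normal approximation):
z_β = d · √(n/2) - z_{α/2}
z_β = 0.69 · √(48/2) - 3.291
z_β = 0.69 · 4.899 - 3.291
z_β = 0.090

Power = Φ(z_β) = Φ(0.090) ≈ 0.536

Effect size d = 0.69 is medium by Cohen's convention (0.2/0.5/0.8).

Threshold: power ≥ 0.80 is conventionally adequate.
Power ≈ 0.54 → the study is underpowered (power < 0.80).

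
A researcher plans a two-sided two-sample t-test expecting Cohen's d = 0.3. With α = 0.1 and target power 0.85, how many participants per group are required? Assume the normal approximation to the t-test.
n = 160 per group

Sample size formula (two-sample t-test, normal approximation):
n = 2 · ((z_{α/2} + z_β) / d)²

z_{α/2} = 1.645 (for α = 0.1, two-sided)
z_β = 1.036 (for power = 0.85)
d = 0.3

n = 2 · ((1.645 + 1.036) / 0.3)²
n = 2 · (8.937)²
n ≈ 159.74
Round up to the next whole number: n = 160 per group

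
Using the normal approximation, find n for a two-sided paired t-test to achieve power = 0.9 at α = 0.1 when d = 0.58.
n = 26 pairs

Sample size formula (paired t-test, normal approximation):
n = ((z_{α/2} + z_β) / d)²

z_{α/2} = 1.645 (for α = 0.1, two-sided)
z_β = 1.282 (for power = 0.9)
d = 0.58

n = ((1.645 + 1.282) / 0.58)²
n = (5.047)²
n ≈ 25.47
Round up to the next whole number: n = 26 pairs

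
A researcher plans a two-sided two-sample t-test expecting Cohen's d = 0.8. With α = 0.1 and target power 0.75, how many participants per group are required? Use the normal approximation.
n = 17 per group

Sample size formula (two-sample t-test, normal approximation):
n = 2 · ((z_{α/2} + z_β) / d)²

z_{α/2} = 1.645 (for α = 0.1, two-sided)
z_β = 0.674 (for power = 0.75)
d = 0.8

n = 2 · ((1.645 + 0.674) / 0.8)²
n = 2 · (2.899)²
n ≈ 16.81
Round up to the next whole number: n = 17 per group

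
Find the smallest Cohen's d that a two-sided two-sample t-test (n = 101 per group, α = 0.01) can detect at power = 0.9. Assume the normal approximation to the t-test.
d ≈ 0.54

Minimum detectable effect (two-sample t-test, normal approximation):
d = (z_{α/2} + z_β) / √(n/2)
d = (2.576 + 1.282) / √(101/2)
d = 3.857 / 7.106
d ≈ 0.54

By Cohen's convention (0.2 small / 0.5 medium / 0.8 large): medium effect.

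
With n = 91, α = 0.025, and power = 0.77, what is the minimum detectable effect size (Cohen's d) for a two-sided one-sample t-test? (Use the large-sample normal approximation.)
d ≈ 0.31

Minimum detectable effect (one-sample t-test, normal approximation):
d = (z_{α/2} + z_β) / √n
d = (2.241 + 0.739) / √91
d = 2.980 / 9.539
d ≈ 0.31

By Cohen's convention (0.2 small / 0.5 medium / 0.8 large): small effect.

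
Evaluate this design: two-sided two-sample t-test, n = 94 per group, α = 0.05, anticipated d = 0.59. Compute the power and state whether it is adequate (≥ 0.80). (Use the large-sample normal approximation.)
Power ≈ 0.98; the study is adequately powered (power ≥ 0.80)

Power calculation (two-sample t-test, normal approximation):
z_β = d · √(n/2) - z_{α/2}
z_β = 0.59 · √(94/2) - 1.960
z_β = 0.59 · 6.856 - 1.960
z_β = 2.085

Power = Φ(z_β) = Φ(2.085) ≈ 0.981

Effect size d = 0.59 is medium by Cohen's convention (0.2/0.5/0.8).

Threshold: power ≥ 0.80 is conventionally adequate.
Power ≈ 0.98 → the study is adequately powered (power ≥ 0.80).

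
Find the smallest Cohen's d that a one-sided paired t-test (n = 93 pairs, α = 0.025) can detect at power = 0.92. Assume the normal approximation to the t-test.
d ≈ 0.35

Minimum detectable effect (paired t-test, normal approximation):
d = (z_α + z_β) / √n
d = (1.960 + 1.405) / √93
d = 3.365 / 9.644
d ≈ 0.35

By Cohen's convention (0.2 small / 0.5 medium / 0.8 large): small effect.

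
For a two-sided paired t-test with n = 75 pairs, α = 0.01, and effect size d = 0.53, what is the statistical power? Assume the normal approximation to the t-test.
Power ≈ 0.98

Power calculation (paired t-test, normal approximation):
z_β = d · √n - z_{α/2}
z_β = 0.53 · √75 - 2.576
z_β = 0.53 · 8.660 - 2.576
z_β = 2.014

Power = Φ(z_β) = Φ(2.014) ≈ 0.978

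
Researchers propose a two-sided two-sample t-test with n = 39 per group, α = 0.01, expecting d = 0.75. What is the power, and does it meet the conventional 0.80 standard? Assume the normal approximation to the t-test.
Power ≈ 0.77; the study is underpowered (power < 0.80)

Power calculation (two-sample t-test, normal approximation):
z_β = d · √(n/2) - z_{α/2}
z_β = 0.75 · √(39/2) - 2.576
z_β = 0.75 · 4.416 - 2.576
z_β = 0.736

Power = Φ(z_β) = Φ(0.736) ≈ 0.769

Effect size d = 0.75 is medium by Cohen's convention (0.2/0.5/0.8).

Threshold: power ≥ 0.80 is conventionally adequate.
Power ≈ 0.77 → the study is underpowered (power < 0.80).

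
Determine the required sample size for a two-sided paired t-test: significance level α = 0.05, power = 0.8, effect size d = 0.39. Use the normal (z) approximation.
n = 52 pairs

Sample size formula (paired t-test, normal approximation):
n = ((z_{α/2} + z_β) / d)²

z_{α/2} = 1.960 (for α = 0.05, two-sided)
z_β = 0.842 (for power = 0.8)
d = 0.39

n = ((1.960 + 0.842) / 0.39)²
n = (7.185)²
n ≈ 51.62
Round up to the next whole number: n = 52 pairs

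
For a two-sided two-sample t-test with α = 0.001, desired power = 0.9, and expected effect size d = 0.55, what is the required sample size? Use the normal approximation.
n = 139 per group

Sample size formula (two-sample t-test, normal approximation):
n = 2 · ((z_{α/2} + z_β) / d)²

z_{α/2} = 3.291 (for α = 0.001, two-sided)
z_β = 1.282 (for power = 0.9)
d = 0.55

n = 2 · ((3.291 + 1.282) / 0.55)²
n = 2 · (8.315)²
n ≈ 138.28
Round up to the next whole number: n = 139 per group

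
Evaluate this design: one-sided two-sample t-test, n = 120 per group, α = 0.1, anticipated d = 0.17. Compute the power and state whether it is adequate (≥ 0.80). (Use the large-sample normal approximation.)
Power ≈ 0.51; the study is underpowered (power < 0.80)

Power calculation (two-sample t-test, normal approximation):
z_β = d · √(n/2) - z_α
z_β = 0.17 · √(120/2) - 1.282
z_β = 0.17 · 7.746 - 1.282
z_β = 0.035

Power = Φ(z_β) = Φ(0.035) ≈ 0.514

Effect size d = 0.17 is very small by Cohen's convention (0.2/0.5/0.8).

Threshold: power ≥ 0.80 is conventionally adequate.
Power ≈ 0.51 → the study is underpowered (power < 0.80).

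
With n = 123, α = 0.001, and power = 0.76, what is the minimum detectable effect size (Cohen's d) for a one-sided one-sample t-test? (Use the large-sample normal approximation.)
d ≈ 0.34

Minimum detectable effect (one-sample t-test, normal approximation):
d = (z_α + z_β) / √n
d = (3.090 + 0.706) / √123
d = 3.797 / 11.091
d ≈ 0.34

By Cohen's convention (0.2 small / 0.5 medium / 0.8 large): small effect.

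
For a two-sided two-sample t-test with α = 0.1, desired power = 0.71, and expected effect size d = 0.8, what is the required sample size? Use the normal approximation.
n = 16 per group

Sample size formula (two-sample t-test, normal approximation):
n = 2 · ((z_{α/2} + z_β) / d)²

z_{α/2} = 1.645 (for α = 0.1, two-sided)
z_β = 0.553 (for power = 0.71)
d = 0.8

n = 2 · ((1.645 + 0.553) / 0.8)²
n = 2 · (2.748)²
n ≈ 15.10
Round up to the next whole number: n = 16 per group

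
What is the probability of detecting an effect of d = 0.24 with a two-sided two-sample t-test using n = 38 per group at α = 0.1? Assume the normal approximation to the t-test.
Power ≈ 0.27

Power calculation (two-sample t-test, normal approximation):
z_β = d · √(n/2) - z_{α/2}
z_β = 0.24 · √(38/2) - 1.645
z_β = 0.24 · 4.359 - 1.645
z_β = -0.599

Power = Φ(z_β) = Φ(-0.599) ≈ 0.275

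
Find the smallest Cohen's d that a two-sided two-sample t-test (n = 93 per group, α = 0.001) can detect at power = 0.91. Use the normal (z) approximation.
d ≈ 0.68

Minimum detectable effect (two-sample t-test, normal approximation):
d = (z_{α/2} + z_β) / √(n/2)
d = (3.291 + 1.341) / √(93/2)
d = 4.631 / 6.819
d ≈ 0.68

By Cohen's convention (0.2 small / 0.5 medium / 0.8 large): medium effect.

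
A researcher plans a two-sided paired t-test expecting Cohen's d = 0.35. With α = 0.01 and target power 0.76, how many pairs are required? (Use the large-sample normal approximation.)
n = 88 pairs

Sample size formula (paired t-test, normal approximation):
n = ((z_{α/2} + z_β) / d)²

z_{α/2} = 2.576 (for α = 0.01, two-sided)
z_β = 0.706 (for power = 0.76)
d = 0.35

n = ((2.576 + 0.706) / 0.35)²
n = (9.377)²
n ≈ 87.93
Round up to the next whole number: n = 88 pairs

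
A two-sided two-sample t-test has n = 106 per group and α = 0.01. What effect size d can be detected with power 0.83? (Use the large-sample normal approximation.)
d ≈ 0.48

Minimum detectable effect (two-sample t-test, normal approximation):
d = (z_{α/2} + z_β) / √(n/2)
d = (2.576 + 0.954) / √(106/2)
d = 3.530 / 7.280
d ≈ 0.48

By Cohen's convention (0.2 small / 0.5 medium / 0.8 large): small effect.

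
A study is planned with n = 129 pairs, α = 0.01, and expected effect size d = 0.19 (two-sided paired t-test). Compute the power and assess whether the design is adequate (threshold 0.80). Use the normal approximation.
Power ≈ 0.34; the study is underpowered (power < 0.80)

Power calculation (paired t-test, normal approximation):
z_β = d · √n - z_{α/2}
z_β = 0.19 · √129 - 2.576
z_β = 0.19 · 11.358 - 2.576
z_β = -0.418

Power = Φ(z_β) = Φ(-0.418) ≈ 0.338

Effect size d = 0.19 is very small by Cohen's convention (0.2/0.5/0.8).

Threshold: power ≥ 0.80 is conventionally adequate.
Power ≈ 0.34 → the study is underpowered (power < 0.80).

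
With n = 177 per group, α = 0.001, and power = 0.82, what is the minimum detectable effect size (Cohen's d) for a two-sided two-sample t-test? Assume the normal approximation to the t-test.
d ≈ 0.45

Minimum detectable effect (two-sample t-test, normal approximation):
d = (z_{α/2} + z_β) / √(n/2)
d = (3.291 + 0.915) / √(177/2)
d = 4.206 / 9.407
d ≈ 0.45

By Cohen's convention (0.2 small / 0.5 medium / 0.8 large): small effect.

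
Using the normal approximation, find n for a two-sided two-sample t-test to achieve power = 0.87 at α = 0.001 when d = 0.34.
n = 338 per group

Sample size formula (two-sample t-test, normal approximation):
n = 2 · ((z_{α/2} + z_β) / d)²

z_{α/2} = 3.291 (for α = 0.001, two-sided)
z_β = 1.126 (for power = 0.87)
d = 0.34

n = 2 · ((3.291 + 1.126) / 0.34)²
n = 2 · (12.991)²
n ≈ 337.53
Round up to the next whole number: n = 338 per group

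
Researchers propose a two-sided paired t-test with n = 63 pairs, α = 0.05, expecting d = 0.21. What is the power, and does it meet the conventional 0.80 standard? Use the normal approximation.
Power ≈ 0.38; the study is underpowered (power < 0.80)

Power calculation (paired t-test, normal approximation):
z_β = d · √n - z_{α/2}
z_β = 0.21 · √63 - 1.960
z_β = 0.21 · 7.937 - 1.960
z_β = -0.293

Power = Φ(z_β) = Φ(-0.293) ≈ 0.385

Effect size d = 0.21 is small by Cohen's convention (0.2/0.5/0.8).

Threshold: power ≥ 0.80 is conventionally adequate.
Power ≈ 0.38 → the study is underpowered (power < 0.80).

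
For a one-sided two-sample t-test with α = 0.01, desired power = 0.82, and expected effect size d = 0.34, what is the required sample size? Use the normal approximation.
n = 182 per group

Sample size formula (two-sample t-test, normal approximation):
n = 2 · ((z_α + z_β) / d)²

z_α = 2.326 (for α = 0.01, one-sided)
z_β = 0.915 (for power = 0.82)
d = 0.34

n = 2 · ((2.326 + 0.915) / 0.34)²
n = 2 · (9.532)²
n ≈ 181.72
Round up to the next whole number: n = 182 per group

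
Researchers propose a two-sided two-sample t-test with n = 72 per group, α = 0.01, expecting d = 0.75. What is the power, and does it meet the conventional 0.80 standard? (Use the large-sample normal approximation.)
Power ≈ 0.97; the study is adequately powered (power ≥ 0.80)

Power calculation (two-sample t-test, normal approximation):
z_β = d · √(n/2) - z_{α/2}
z_β = 0.75 · √(72/2) - 2.576
z_β = 0.75 · 6.000 - 2.576
z_β = 1.924

Power = Φ(z_β) = Φ(1.924) ≈ 0.973

Effect size d = 0.75 is medium by Cohen's convention (0.2/0.5/0.8).

Threshold: power ≥ 0.80 is conventionally adequate.
Power ≈ 0.97 → the study is adequately powered (power ≥ 0.80).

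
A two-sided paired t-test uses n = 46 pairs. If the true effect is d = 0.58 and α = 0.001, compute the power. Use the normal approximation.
Power ≈ 0.74

Power calculation (paired t-test, normal approximation):
z_β = d · √n - z_{α/2}
z_β = 0.58 · √46 - 3.291
z_β = 0.58 · 6.782 - 3.291
z_β = 0.643

Power = Φ(z_β) = Φ(0.643) ≈ 0.740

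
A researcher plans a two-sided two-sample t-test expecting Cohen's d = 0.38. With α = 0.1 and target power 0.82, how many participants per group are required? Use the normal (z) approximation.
n = 91 per group

Sample size formula (two-sample t-test, normal approximation):
n = 2 · ((z_{α/2} + z_β) / d)²

z_{α/2} = 1.645 (for α = 0.1, two-sided)
z_β = 0.915 (for power = 0.82)
d = 0.38

n = 2 · ((1.645 + 0.915) / 0.38)²
n = 2 · (6.737)²
n ≈ 90.77
Round up to the next whole number: n = 91 per group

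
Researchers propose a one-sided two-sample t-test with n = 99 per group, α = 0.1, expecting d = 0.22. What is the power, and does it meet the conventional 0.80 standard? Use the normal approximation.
Power ≈ 0.60; the study is underpowered (power < 0.80)

Power calculation (two-sample t-test, normal approximation):
z_β = d · √(n/2) - z_α
z_β = 0.22 · √(99/2) - 1.282
z_β = 0.22 · 7.036 - 1.282
z_β = 0.266

Power = Φ(z_β) = Φ(0.266) ≈ 0.605

Effect size d = 0.22 is small by Cohen's convention (0.2/0.5/0.8).

Threshold: power ≥ 0.80 is conventionally adequate.
Power ≈ 0.60 → the study is underpowered (power < 0.80).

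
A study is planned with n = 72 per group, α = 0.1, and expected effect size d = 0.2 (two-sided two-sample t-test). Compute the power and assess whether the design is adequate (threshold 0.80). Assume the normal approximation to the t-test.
Power ≈ 0.33; the study is underpowered (power < 0.80)

Power calculation (two-sample t-test, normal approximation):
z_β = d · √(n/2) - z_{α/2}
z_β = 0.2 · √(72/2) - 1.645
z_β = 0.2 · 6.000 - 1.645
z_β = -0.445

Power = Φ(z_β) = Φ(-0.445) ≈ 0.328

Effect size d = 0.2 is small by Cohen's convention (0.2/0.5/0.8).

Threshold: power ≥ 0.80 is conventionally adequate.
Power ≈ 0.33 → the study is underpowered (power < 0.80).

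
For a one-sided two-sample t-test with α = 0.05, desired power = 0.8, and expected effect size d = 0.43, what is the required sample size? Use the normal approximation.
n = 67 per group

Sample size formula (two-sample t-test, normal approximation):
n = 2 · ((z_α + z_β) / d)²

z_α = 1.645 (for α = 0.05, one-sided)
z_β = 0.842 (for power = 0.8)
d = 0.43

n = 2 · ((1.645 + 0.842) / 0.43)²
n = 2 · (5.784)²
n ≈ 66.91
Round up to the next whole number: n = 67 per group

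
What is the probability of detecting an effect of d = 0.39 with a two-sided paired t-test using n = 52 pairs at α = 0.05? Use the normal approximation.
Power ≈ 0.80

Power calculation (paired t-test, normal approximation):
z_β = d · √n - z_{α/2}
z_β = 0.39 · √52 - 1.960
z_β = 0.39 · 7.211 - 1.960
z_β = 0.852

Power = Φ(z_β) = Φ(0.852) ≈ 0.803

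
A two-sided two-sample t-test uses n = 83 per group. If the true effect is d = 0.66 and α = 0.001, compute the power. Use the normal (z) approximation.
Power ≈ 0.83

Power calculation (two-sample t-test, normal approximation):
z_β = d · √(n/2) - z_{α/2}
z_β = 0.66 · √(83/2) - 3.291
z_β = 0.66 · 6.442 - 3.291
z_β = 0.961

Power = Φ(z_β) = Φ(0.961) ≈ 0.832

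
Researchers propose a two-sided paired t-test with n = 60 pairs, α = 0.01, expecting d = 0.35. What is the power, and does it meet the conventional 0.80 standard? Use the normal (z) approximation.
Power ≈ 0.55; the study is underpowered (power < 0.80)

Power calculation (paired t-test, normal approximation):
z_β = d · √n - z_{α/2}
z_β = 0.35 · √60 - 2.576
z_β = 0.35 · 7.746 - 2.576
z_β = 0.135

Power = Φ(z_β) = Φ(0.135) ≈ 0.554

Effect size d = 0.35 is small by Cohen's convention (0.2/0.5/0.8).

Threshold: power ≥ 0.80 is conventionally adequate.
Power ≈ 0.55 → the study is underpowered (power < 0.80).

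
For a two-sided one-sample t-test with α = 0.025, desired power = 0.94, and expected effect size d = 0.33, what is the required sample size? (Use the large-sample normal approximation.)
n = 133

Sample size formula (one-sample t-test, normal approximation):
n = ((z_{α/2} + z_β) / d)²

z_{α/2} = 2.241 (for α = 0.025, two-sided)
z_β = 1.555 (for power = 0.94)
d = 0.33

n = ((2.241 + 1.555) / 0.33)²
n = (11.503)²
n ≈ 132.32
Round up to the next whole number: n = 133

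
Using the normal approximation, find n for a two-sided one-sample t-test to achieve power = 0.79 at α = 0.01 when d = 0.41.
n = 69

Sample size formula (one-sample t-test, normal approximation):
n = ((z_{α/2} + z_β) / d)²

z_{α/2} = 2.576 (for α = 0.01, two-sided)
z_β = 0.806 (for power = 0.79)
d = 0.41

n = ((2.576 + 0.806) / 0.41)²
n = (8.249)²
n ≈ 68.05
Round up to the next whole number: n = 69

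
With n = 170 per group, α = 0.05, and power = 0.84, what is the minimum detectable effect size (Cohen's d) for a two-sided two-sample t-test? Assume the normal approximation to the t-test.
d ≈ 0.32

Minimum detectable effect (two-sample t-test, normal approximation):
d = (z_{α/2} + z_β) / √(n/2)
d = (1.960 + 0.994) / √(170/2)
d = 2.954 / 9.220
d ≈ 0.32

By Cohen's convention (0.2 small / 0.5 medium / 0.8 large): small effect.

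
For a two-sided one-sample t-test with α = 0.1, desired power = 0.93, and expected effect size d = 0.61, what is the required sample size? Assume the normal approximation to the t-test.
n = 27

Sample size formula (one-sample t-test, normal approximation):
n = ((z_{α/2} + z_β) / d)²

z_{α/2} = 1.645 (for α = 0.1, two-sided)
z_β = 1.476 (for power = 0.93)
d = 0.61

n = ((1.645 + 1.476) / 0.61)²
n = (5.116)²
n ≈ 26.17
Round up to the next whole number: n = 27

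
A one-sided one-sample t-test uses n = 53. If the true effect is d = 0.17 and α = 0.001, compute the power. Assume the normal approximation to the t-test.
Power ≈ 0.03

Power calculation (one-sample t-test, normal approximation):
z_β = d · √n - z_α
z_β = 0.17 · √53 - 3.090
z_β = 0.17 · 7.280 - 3.090
z_β = -1.853

Power = Φ(z_β) = Φ(-1.853) ≈ 0.032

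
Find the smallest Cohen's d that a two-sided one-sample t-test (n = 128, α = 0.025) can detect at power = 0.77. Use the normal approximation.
d ≈ 0.26

Minimum detectable effect (one-sample t-test, normal approximation):
d = (z_{α/2} + z_β) / √n
d = (2.241 + 0.739) / √128
d = 2.980 / 11.314
d ≈ 0.26

By Cohen's convention (0.2 small / 0.5 medium / 0.8 large): small effect.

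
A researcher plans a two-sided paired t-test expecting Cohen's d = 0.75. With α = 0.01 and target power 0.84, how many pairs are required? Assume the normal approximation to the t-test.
n = 23 pairs

Sample size formula (paired t-test, normal approximation):
n = ((z_{α/2} + z_β) / d)²

z_{α/2} = 2.576 (for α = 0.01, two-sided)
z_β = 0.994 (for power = 0.84)
d = 0.75

n = ((2.576 + 0.994) / 0.75)²
n = (4.760)²
n ≈ 22.66
Round up to the next whole number: n = 23 pairs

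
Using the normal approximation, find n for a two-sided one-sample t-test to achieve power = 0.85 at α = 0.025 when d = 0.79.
n = 18

Sample size formula (one-sample t-test, normal approximation):
n = ((z_{α/2} + z_β) / d)²

z_{α/2} = 2.241 (for α = 0.025, two-sided)
z_β = 1.036 (for power = 0.85)
d = 0.79

n = ((2.241 + 1.036) / 0.79)²
n = (4.148)²
n ≈ 17.21
Round up to the next whole number: n = 18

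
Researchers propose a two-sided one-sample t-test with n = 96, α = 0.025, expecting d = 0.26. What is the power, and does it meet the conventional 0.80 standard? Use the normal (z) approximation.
Power ≈ 0.62; the study is underpowered (power < 0.80)

Power calculation (one-sample t-test, normal approximation):
z_β = d · √n - z_{α/2}
z_β = 0.26 · √96 - 2.241
z_β = 0.26 · 9.798 - 2.241
z_β = 0.306

Power = Φ(z_β) = Φ(0.306) ≈ 0.620

Effect size d = 0.26 is small by Cohen's convention (0.2/0.5/0.8).

Threshold: power ≥ 0.80 is conventionally adequate.
Power ≈ 0.62 → the study is underpowered (power < 0.80).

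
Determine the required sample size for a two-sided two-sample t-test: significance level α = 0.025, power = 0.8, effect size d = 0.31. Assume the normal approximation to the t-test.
n = 198 per group

Sample size formula (two-sample t-test, normal approximation):
n = 2 · ((z_{α/2} + z_β) / d)²

z_{α/2} = 2.241 (for α = 0.025, two-sided)
z_β = 0.842 (for power = 0.8)
d = 0.31

n = 2 · ((2.241 + 0.842) / 0.31)²
n = 2 · (9.945)²
n ≈ 197.81
Round up to the next whole number: n = 198 per group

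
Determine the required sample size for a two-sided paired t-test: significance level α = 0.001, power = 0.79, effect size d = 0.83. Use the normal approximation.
n = 25 pairs

Sample size formula (paired t-test, normal approximation):
n = ((z_{α/2} + z_β) / d)²

z_{α/2} = 3.291 (for α = 0.001, two-sided)
z_β = 0.806 (for power = 0.79)
d = 0.83

n = ((3.291 + 0.806) / 0.83)²
n = (4.936)²
n ≈ 24.36
Round up to the next whole number: n = 25 pairs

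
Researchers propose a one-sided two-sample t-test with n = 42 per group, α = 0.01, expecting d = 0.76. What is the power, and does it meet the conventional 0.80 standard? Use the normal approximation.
Power ≈ 0.88; the study is adequately powered (power ≥ 0.80)

Power calculation (two-sample t-test, normal approximation):
z_β = d · √(n/2) - z_α
z_β = 0.76 · √(42/2) - 2.326
z_β = 0.76 · 4.583 - 2.326
z_β = 1.156

Power = Φ(z_β) = Φ(1.156) ≈ 0.876

Effect size d = 0.76 is medium by Cohen's convention (0.2/0.5/0.8).

Threshold: power ≥ 0.80 is conventionally adequate.
Power ≈ 0.88 → the study is adequately powered (power ≥ 0.80).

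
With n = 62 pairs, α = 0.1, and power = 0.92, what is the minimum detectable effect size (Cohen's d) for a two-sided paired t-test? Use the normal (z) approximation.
d ≈ 0.39

Minimum detectable effect (paired t-test, normal approximation):
d = (z_{α/2} + z_β) / √n
d = (1.645 + 1.405) / √62
d = 3.050 / 7.874
d ≈ 0.39

By Cohen's convention (0.2 small / 0.5 medium / 0.8 large): small effect.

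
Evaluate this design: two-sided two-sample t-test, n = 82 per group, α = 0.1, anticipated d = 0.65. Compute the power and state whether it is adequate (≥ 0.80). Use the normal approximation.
Power ≈ 0.99; the study is adequately powered (power ≥ 0.80)

Power calculation (two-sample t-test, normal approximation):
z_β = d · √(n/2) - z_{α/2}
z_β = 0.65 · √(82/2) - 1.645
z_β = 0.65 · 6.403 - 1.645
z_β = 2.517

Power = Φ(z_β) = Φ(2.517) ≈ 0.994

Effect size d = 0.65 is medium by Cohen's convention (0.2/0.5/0.8).

Threshold: power ≥ 0.80 is conventionally adequate.
Power ≈ 0.99 → the study is adequately powered (power ≥ 0.80).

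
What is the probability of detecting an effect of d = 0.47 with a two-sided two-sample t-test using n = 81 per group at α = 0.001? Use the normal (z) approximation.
Power ≈ 0.38

Power calculation (two-sample t-test, normal approximation):
z_β = d · √(n/2) - z_{α/2}
z_β = 0.47 · √(81/2) - 3.291
z_β = 0.47 · 6.364 - 3.291
z_β = -0.299

Power = Φ(z_β) = Φ(-0.299) ≈ 0.382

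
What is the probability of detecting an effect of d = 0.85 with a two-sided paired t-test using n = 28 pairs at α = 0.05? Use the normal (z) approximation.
Power ≈ 0.99

Power calculation (paired t-test, normal approximation):
z_β = d · √n - z_{α/2}
z_β = 0.85 · √28 - 1.960
z_β = 0.85 · 5.292 - 1.960
z_β = 2.538

Power = Φ(z_β) = Φ(2.538) ≈ 0.994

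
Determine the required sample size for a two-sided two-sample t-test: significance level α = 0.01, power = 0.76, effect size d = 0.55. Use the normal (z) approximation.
n = 72 per group

Sample size formula (two-sample t-test, normal approximation):
n = 2 · ((z_{α/2} + z_β) / d)²

z_{α/2} = 2.576 (for α = 0.01, two-sided)
z_β = 0.706 (for power = 0.76)
d = 0.55

n = 2 · ((2.576 + 0.706) / 0.55)²
n = 2 · (5.967)²
n ≈ 71.21
Round up to the next whole number: n = 72 per group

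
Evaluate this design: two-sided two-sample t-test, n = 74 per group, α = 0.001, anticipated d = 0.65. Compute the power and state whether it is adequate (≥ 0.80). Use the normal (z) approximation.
Power ≈ 0.75; the study is underpowered (power < 0.80)

Power calculation (two-sample t-test, normal approximation):
z_β = d · √(n/2) - z_{α/2}
z_β = 0.65 · √(74/2) - 3.291
z_β = 0.65 · 6.083 - 3.291
z_β = 0.663

Power = Φ(z_β) = Φ(0.663) ≈ 0.746

Effect size d = 0.65 is medium by Cohen's convention (0.2/0.5/0.8).

Threshold: power ≥ 0.80 is conventionally adequate.
Power ≈ 0.75 → the study is underpowered (power < 0.80).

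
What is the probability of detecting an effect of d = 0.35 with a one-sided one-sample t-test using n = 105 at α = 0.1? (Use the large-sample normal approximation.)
Power ≈ 0.99

Power calculation (one-sample t-test, normal approximation):
z_β = d · √n - z_α
z_β = 0.35 · √105 - 1.282
z_β = 0.35 · 10.247 - 1.282
z_β = 2.305

Power = Φ(z_β) = Φ(2.305) ≈ 0.989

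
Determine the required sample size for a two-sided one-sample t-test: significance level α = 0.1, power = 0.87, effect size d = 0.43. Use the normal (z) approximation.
n = 42

Sample size formula (one-sample t-test, normal approximation):
n = ((z_{α/2} + z_β) / d)²

z_{α/2} = 1.645 (for α = 0.1, two-sided)
z_β = 1.126 (for power = 0.87)
d = 0.43

n = ((1.645 + 1.126) / 0.43)²
n = (6.444)²
n ≈ 41.53
Round up to the next whole number: n = 42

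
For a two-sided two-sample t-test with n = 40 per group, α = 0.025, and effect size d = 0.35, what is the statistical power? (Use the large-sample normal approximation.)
Power ≈ 0.25

Power calculation (two-sample t-test, normal approximation):
z_β = d · √(n/2) - z_{α/2}
z_β = 0.35 · √(40/2) - 2.241
z_β = 0.35 · 4.472 - 2.241
z_β = -0.676

Power = Φ(z_β) = Φ(-0.676) ≈ 0.249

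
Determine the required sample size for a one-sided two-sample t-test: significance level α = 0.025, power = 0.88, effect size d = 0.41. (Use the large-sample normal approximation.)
n = 117 per group

Sample size formula (two-sample t-test, normal approximation):
n = 2 · ((z_α + z_β) / d)²

z_α = 1.960 (for α = 0.025, one-sided)
z_β = 1.175 (for power = 0.88)
d = 0.41

n = 2 · ((1.960 + 1.175) / 0.41)²
n = 2 · (7.646)²
n ≈ 116.92
Round up to the next whole number: n = 117 per group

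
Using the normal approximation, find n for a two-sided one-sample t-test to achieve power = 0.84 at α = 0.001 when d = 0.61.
n = 50

Sample size formula (one-sample t-test, normal approximation):
n = ((z_{α/2} + z_β) / d)²

z_{α/2} = 3.291 (for α = 0.001, two-sided)
z_β = 0.994 (for power = 0.84)
d = 0.61

n = ((3.291 + 0.994) / 0.61)²
n = (7.025)²
n ≈ 49.35
Round up to the next whole number: n = 50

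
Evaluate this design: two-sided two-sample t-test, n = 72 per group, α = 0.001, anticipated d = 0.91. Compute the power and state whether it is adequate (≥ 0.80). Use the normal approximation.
Power ≈ 0.98; the study is adequately powered (power ≥ 0.80)

Power calculation (two-sample t-test, normal approximation):
z_β = d · √(n/2) - z_{α/2}
z_β = 0.91 · √(72/2) - 3.291
z_β = 0.91 · 6.000 - 3.291
z_β = 2.169

Power = Φ(z_β) = Φ(2.169) ≈ 0.985

Effect size d = 0.91 is large by Cohen's convention (0.2/0.5/0.8).

Threshold: power ≥ 0.80 is conventionally adequate.
Power ≈ 0.98 → the study is adequately powered (power ≥ 0.80).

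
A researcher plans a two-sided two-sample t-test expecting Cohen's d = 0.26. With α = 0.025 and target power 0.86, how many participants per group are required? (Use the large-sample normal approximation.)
n = 327 per group

Sample size formula (two-sample t-test, normal approximation):
n = 2 · ((z_{α/2} + z_β) / d)²

z_{α/2} = 2.241 (for α = 0.025, two-sided)
z_β = 1.080 (for power = 0.86)
d = 0.26

n = 2 · ((2.241 + 1.080) / 0.26)²
n = 2 · (12.773)²
n ≈ 326.30
Round up to the next whole number: n = 327 per group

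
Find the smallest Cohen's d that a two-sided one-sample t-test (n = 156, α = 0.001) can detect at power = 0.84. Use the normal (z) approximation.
d ≈ 0.34

Minimum detectable effect (one-sample t-test, normal approximation):
d = (z_{α/2} + z_β) / √n
d = (3.291 + 0.994) / √156
d = 4.285 / 12.490
d ≈ 0.34

By Cohen's convention (0.2 small / 0.5 medium / 0.8 large): small effect.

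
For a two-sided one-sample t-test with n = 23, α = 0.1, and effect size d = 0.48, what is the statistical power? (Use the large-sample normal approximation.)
Power ≈ 0.74

Power calculation (one-sample t-test, normal approximation):
z_β = d · √n - z_{α/2}
z_β = 0.48 · √23 - 1.645
z_β = 0.48 · 4.796 - 1.645
z_β = 0.657

Power = Φ(z_β) = Φ(0.657) ≈ 0.744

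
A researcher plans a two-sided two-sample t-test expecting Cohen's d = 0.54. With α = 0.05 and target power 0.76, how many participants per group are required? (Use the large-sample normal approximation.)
n = 49 per group

Sample size formula (two-sample t-test, normal approximation):
n = 2 · ((z_{α/2} + z_β) / d)²

z_{α/2} = 1.960 (for α = 0.05, two-sided)
z_β = 0.706 (for power = 0.76)
d = 0.54

n = 2 · ((1.960 + 0.706) / 0.54)²
n = 2 · (4.937)²
n ≈ 48.75
Round up to the next whole number: n = 49 per group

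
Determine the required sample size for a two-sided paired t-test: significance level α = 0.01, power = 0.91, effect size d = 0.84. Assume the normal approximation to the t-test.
n = 22 pairs

Sample size formula (paired t-test, normal approximation):
n = ((z_{α/2} + z_β) / d)²

z_{α/2} = 2.576 (for α = 0.01, two-sided)
z_β = 1.341 (for power = 0.91)
d = 0.84

n = ((2.576 + 1.341) / 0.84)²
n = (4.663)²
n ≈ 21.74
Round up to the next whole number: n = 22 pairs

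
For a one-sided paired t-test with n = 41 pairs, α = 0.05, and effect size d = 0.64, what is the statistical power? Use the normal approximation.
Power ≈ 0.99

Power calculation (paired t-test, normal approximation):
z_β = d · √n - z_α
z_β = 0.64 · √41 - 1.645
z_β = 0.64 · 6.403 - 1.645
z_β = 2.453

Power = Φ(z_β) = Φ(2.453) ≈ 0.993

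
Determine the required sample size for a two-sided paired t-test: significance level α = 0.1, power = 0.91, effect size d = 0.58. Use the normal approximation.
n = 27 pairs

Sample size formula (paired t-test, normal approximation):
n = ((z_{α/2} + z_β) / d)²

z_{α/2} = 1.645 (for α = 0.1, two-sided)
z_β = 1.341 (for power = 0.91)
d = 0.58

n = ((1.645 + 1.341) / 0.58)²
n = (5.148)²
n ≈ 26.50
Round up to the next whole number: n = 27 pairs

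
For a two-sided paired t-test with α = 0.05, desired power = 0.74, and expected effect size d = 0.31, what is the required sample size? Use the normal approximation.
n = 71 pairs

Sample size formula (paired t-test, normal approximation):
n = ((z_{α/2} + z_β) / d)²

z_{α/2} = 1.960 (for α = 0.05, two-sided)
z_β = 0.643 (for power = 0.74)
d = 0.31

n = ((1.960 + 0.643) / 0.31)²
n = (8.397)²
n ≈ 70.51
Round up to the next whole number: n = 71 pairs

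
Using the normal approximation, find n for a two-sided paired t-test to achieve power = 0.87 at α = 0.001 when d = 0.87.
n = 26 pairs

Sample size formula (paired t-test, normal approximation):
n = ((z_{α/2} + z_β) / d)²

z_{α/2} = 3.291 (for α = 0.001, two-sided)
z_β = 1.126 (for power = 0.87)
d = 0.87

n = ((3.291 + 1.126) / 0.87)²
n = (5.077)²
n ≈ 25.78
Round up to the next whole number: n = 26 pairs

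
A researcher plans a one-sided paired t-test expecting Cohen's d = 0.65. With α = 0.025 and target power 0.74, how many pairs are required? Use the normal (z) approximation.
n = 17 pairs

Sample size formula (paired t-test, normal approximation):
n = ((z_α + z_β) / d)²

z_α = 1.960 (for α = 0.025, one-sided)
z_β = 0.643 (for power = 0.74)
d = 0.65

n = ((1.960 + 0.643) / 0.65)²
n = (4.005)²
n ≈ 16.04
Round up to the next whole number: n = 17 pairs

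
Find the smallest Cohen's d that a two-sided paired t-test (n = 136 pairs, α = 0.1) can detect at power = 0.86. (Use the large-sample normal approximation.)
d ≈ 0.23

Minimum detectable effect (paired t-test, normal approximation):
d = (z_{α/2} + z_β) / √n
d = (1.645 + 1.080) / √136
d = 2.725 / 11.662
d ≈ 0.23

By Cohen's convention (0.2 small / 0.5 medium / 0.8 large): small effect.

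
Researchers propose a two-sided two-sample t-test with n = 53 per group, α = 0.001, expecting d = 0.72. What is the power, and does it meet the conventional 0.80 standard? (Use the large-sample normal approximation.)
Power ≈ 0.66; the study is underpowered (power < 0.80)

Power calculation (two-sample t-test, normal approximation):
z_β = d · √(n/2) - z_{α/2}
z_β = 0.72 · √(53/2) - 3.291
z_β = 0.72 · 5.148 - 3.291
z_β = 0.416

Power = Φ(z_β) = Φ(0.416) ≈ 0.661

Effect size d = 0.72 is medium by Cohen's convention (0.2/0.5/0.8).

Threshold: power ≥ 0.80 is conventionally adequate.
Power ≈ 0.66 → the study is underpowered (power < 0.80).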